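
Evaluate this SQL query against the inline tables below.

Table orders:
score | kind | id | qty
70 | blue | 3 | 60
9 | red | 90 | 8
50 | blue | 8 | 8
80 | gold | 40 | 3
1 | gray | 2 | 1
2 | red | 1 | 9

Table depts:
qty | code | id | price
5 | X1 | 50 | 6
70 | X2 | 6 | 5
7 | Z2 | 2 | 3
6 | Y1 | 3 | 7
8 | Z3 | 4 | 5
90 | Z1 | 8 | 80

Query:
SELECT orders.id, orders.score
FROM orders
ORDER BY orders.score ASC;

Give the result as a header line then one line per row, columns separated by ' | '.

After SELECT (6 rows):
orders.id | orders.score
3 | 70
90 | 9
8 | 50
40 | 80
2 | 1
1 | 2
After ORDER BY (6 rows):
orders.id | orders.score
2 | 1
1 | 2
90 | 9
8 | 50
3 | 70
40 | 80

== RESULT ==
orders.id | orders.score
2 | 1
1 | 2
90 | 9
8 | 50
3 | 70
40 | 80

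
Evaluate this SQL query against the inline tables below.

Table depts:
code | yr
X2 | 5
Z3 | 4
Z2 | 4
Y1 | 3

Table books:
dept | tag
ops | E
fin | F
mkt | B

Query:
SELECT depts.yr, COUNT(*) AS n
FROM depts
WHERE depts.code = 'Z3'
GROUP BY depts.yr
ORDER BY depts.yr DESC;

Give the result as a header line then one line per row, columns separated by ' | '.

== RESULT ==
depts.yr | n
4 | 1

Derivation:
After WHERE (1 rows):
depts.code | depts.yr
Z3 | 4
After GROUP BY (1 rows):
depts.yr | n
4 | 1
After ORDER BY (1 rows):
depts.yr | n
4 | 1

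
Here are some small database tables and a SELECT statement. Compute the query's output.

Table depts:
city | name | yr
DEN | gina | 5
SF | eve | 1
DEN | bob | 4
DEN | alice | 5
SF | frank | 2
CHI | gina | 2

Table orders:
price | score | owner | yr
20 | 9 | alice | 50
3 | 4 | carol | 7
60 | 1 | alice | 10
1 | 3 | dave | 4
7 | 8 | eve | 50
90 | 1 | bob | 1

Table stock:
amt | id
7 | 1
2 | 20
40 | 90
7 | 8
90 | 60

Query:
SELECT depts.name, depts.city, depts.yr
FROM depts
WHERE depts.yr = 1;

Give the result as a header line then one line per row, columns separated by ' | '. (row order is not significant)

After WHERE (1 rows):
depts.city | depts.name | depts.yr
SF | eve | 1
After SELECT (1 rows):
depts.name | depts.city | depts.yr
eve | SF | 1

== RESULT ==
depts.name | depts.city | depts.yr
eve | SF | 1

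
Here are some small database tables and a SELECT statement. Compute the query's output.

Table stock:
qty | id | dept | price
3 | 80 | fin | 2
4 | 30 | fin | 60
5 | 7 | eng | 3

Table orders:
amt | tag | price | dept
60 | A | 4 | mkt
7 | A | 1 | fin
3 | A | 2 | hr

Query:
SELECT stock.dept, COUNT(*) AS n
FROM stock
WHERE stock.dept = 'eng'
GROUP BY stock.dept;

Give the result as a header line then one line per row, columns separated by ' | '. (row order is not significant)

After WHERE (1 rows):
stock.qty | stock.id | stock.dept | stock.price
5 | 7 | eng | 3
After GROUP BY (1 rows):
stock.dept | n
eng | 1

== RESULT ==
stock.dept | n
eng | 1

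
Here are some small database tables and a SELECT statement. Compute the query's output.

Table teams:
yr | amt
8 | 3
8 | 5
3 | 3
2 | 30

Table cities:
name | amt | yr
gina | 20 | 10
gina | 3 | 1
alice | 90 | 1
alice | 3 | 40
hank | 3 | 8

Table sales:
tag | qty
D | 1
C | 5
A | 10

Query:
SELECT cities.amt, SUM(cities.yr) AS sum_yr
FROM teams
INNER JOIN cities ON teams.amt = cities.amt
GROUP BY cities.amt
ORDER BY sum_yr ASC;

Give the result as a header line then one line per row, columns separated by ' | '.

== RESULT ==
cities.amt | sum_yr
3 | 98

Derivation:
After JOIN cities (6 rows):
teams.yr | teams.amt | cities.name | cities.amt | cities.yr
8 | 3 | gina | 3 | 1
8 | 3 | alice | 3 | 40
8 | 3 | hank | 3 | 8
3 | 3 | gina | 3 | 1
3 | 3 | alice | 3 | 40
3 | 3 | hank | 3 | 8
After GROUP BY (1 rows):
cities.amt | sum_yr
3 | 98
After ORDER BY (1 rows):
cities.amt | sum_yr
3 | 98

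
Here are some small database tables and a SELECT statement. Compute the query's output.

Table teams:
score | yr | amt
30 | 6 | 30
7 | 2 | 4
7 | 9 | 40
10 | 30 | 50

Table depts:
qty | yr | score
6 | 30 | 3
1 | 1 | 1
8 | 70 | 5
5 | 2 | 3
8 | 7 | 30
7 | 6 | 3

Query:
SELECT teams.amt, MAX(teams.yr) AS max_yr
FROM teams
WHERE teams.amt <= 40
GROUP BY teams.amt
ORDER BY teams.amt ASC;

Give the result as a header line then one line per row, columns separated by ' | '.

== RESULT ==
teams.amt | max_yr
4 | 2
30 | 6
40 | 9

Derivation:
After WHERE (3 rows):
teams.score | teams.yr | teams.amt
30 | 6 | 30
7 | 2 | 4
7 | 9 | 40
After GROUP BY (3 rows):
teams.amt | max_yr
30 | 6
4 | 2
40 | 9
After ORDER BY (3 rows):
teams.amt | max_yr
4 | 2
30 | 6
40 | 9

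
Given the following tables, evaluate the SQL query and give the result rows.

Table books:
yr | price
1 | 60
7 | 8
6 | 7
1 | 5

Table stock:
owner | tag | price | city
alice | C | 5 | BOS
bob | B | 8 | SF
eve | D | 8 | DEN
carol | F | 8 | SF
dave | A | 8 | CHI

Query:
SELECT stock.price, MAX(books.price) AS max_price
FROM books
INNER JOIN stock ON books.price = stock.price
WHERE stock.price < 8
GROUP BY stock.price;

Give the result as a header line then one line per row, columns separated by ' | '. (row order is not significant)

== RESULT ==
stock.price | max_price
5 | 5

Derivation:
After JOIN stock (5 rows):
books.yr | books.price | stock.owner | stock.tag | stock.price | stock.city
7 | 8 | bob | B | 8 | SF
7 | 8 | eve | D | 8 | DEN
7 | 8 | carol | F | 8 | SF
7 | 8 | dave | A | 8 | CHI
1 | 5 | alice | C | 5 | BOS
After WHERE (1 rows):
books.yr | books.price | stock.owner | stock.tag | stock.price | stock.city
1 | 5 | alice | C | 5 | BOS
After GROUP BY (1 rows):
stock.price | max_price
5 | 5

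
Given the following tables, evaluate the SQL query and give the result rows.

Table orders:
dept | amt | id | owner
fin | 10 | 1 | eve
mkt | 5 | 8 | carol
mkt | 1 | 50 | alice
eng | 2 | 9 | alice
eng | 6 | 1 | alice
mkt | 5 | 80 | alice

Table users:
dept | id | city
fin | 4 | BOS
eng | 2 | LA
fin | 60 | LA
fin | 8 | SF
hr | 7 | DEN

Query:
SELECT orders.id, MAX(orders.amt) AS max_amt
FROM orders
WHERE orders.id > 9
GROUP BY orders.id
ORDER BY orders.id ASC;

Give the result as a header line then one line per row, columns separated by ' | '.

After WHERE (2 rows):
orders.dept | orders.amt | orders.id | orders.owner
mkt | 1 | 50 | alice
mkt | 5 | 80 | alice
After GROUP BY (2 rows):
orders.id | max_amt
50 | 1
80 | 5
After ORDER BY (2 rows):
orders.id | max_amt
50 | 1
80 | 5

== RESULT ==
orders.id | max_amt
50 | 1
80 | 5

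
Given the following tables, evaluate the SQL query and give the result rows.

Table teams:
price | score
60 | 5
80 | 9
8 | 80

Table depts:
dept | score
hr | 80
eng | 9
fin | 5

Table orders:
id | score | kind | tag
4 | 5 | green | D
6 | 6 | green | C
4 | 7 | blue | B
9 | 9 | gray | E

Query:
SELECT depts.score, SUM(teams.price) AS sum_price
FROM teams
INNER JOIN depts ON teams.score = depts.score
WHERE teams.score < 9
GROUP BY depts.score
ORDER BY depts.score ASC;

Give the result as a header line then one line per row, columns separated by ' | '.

== RESULT ==
depts.score | sum_price
5 | 60

Derivation:
After JOIN depts (3 rows):
teams.price | teams.score | depts.dept | depts.score
60 | 5 | fin | 5
80 | 9 | eng | 9
8 | 80 | hr | 80
After WHERE (1 rows):
teams.price | teams.score | depts.dept | depts.score
60 | 5 | fin | 5
After GROUP BY (1 rows):
depts.score | sum_price
5 | 60
After ORDER BY (1 rows):
depts.score | sum_price
5 | 60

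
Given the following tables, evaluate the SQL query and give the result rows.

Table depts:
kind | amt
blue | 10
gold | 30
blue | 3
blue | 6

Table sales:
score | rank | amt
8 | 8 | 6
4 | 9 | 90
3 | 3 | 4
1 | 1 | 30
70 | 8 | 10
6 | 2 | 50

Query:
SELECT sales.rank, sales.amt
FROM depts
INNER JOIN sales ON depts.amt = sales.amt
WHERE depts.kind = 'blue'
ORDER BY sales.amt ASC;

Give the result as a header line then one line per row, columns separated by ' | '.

== RESULT ==
sales.rank | sales.amt
8 | 6
8 | 10

Derivation:
After JOIN sales (3 rows):
depts.kind | depts.amt | sales.score | sales.rank | sales.amt
blue | 10 | 70 | 8 | 10
gold | 30 | 1 | 1 | 30
blue | 6 | 8 | 8 | 6
After WHERE (2 rows):
depts.kind | depts.amt | sales.score | sales.rank | sales.amt
blue | 10 | 70 | 8 | 10
blue | 6 | 8 | 8 | 6
After SELECT (2 rows):
sales.rank | sales.amt
8 | 10
8 | 6
After ORDER BY (2 rows):
sales.rank | sales.amt
8 | 6
8 | 10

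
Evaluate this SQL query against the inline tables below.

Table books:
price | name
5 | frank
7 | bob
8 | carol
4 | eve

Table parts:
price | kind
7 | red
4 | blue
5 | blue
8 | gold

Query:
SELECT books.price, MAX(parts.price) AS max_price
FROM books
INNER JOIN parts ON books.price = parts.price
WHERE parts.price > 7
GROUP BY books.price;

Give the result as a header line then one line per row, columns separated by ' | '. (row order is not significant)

== RESULT ==
books.price | max_price
8 | 8

Derivation:
After JOIN parts (4 rows):
books.price | books.name | parts.price | parts.kind
5 | frank | 5 | blue
7 | bob | 7 | red
8 | carol | 8 | gold
4 | eve | 4 | blue
After WHERE (1 rows):
books.price | books.name | parts.price | parts.kind
8 | carol | 8 | gold
After GROUP BY (1 rows):
books.price | max_price
8 | 8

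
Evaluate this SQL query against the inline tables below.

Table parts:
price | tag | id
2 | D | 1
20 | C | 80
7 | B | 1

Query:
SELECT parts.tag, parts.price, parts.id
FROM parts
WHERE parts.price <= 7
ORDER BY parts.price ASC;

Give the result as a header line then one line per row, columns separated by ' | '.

== RESULT ==
parts.tag | parts.price | parts.id
D | 2 | 1
B | 7 | 1

Derivation:
After WHERE (2 rows):
parts.price | parts.tag | parts.id
2 | D | 1
7 | B | 1
After SELECT (2 rows):
parts.tag | parts.price | parts.id
D | 2 | 1
B | 7 | 1
After ORDER BY (2 rows):
parts.tag | parts.price | parts.id
D | 2 | 1
B | 7 | 1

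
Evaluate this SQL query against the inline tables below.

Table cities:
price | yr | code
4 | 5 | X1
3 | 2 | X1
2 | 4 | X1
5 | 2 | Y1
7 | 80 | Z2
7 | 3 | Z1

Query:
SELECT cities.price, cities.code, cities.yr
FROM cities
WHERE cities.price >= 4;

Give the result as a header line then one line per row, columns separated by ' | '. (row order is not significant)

== RESULT ==
cities.price | cities.code | cities.yr
4 | X1 | 5
5 | Y1 | 2
7 | Z2 | 80
7 | Z1 | 3

Derivation:
After WHERE (4 rows):
cities.price | cities.yr | cities.code
4 | 5 | X1
5 | 2 | Y1
7 | 80 | Z2
7 | 3 | Z1
After SELECT (4 rows):
cities.price | cities.code | cities.yr
4 | X1 | 5
5 | Y1 | 2
7 | Z2 | 80
7 | Z1 | 3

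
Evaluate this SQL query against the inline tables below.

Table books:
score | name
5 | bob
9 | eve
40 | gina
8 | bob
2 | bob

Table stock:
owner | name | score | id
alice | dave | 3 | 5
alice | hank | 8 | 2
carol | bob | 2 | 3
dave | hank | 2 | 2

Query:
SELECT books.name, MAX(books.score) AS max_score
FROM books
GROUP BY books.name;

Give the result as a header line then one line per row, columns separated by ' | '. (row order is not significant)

== RESULT ==
books.name | max_score
bob | 8
eve | 9
gina | 40

Derivation:
After GROUP BY (3 rows):
books.name | max_score
bob | 8
eve | 9
gina | 40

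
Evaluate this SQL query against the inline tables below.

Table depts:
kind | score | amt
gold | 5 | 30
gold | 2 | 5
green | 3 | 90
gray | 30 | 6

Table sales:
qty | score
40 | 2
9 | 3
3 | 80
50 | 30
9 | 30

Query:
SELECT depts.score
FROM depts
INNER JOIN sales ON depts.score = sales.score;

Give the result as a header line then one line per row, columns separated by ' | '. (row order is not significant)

== RESULT ==
depts.score
2
3
30
30

Derivation:
After JOIN sales (4 rows):
depts.kind | depts.score | depts.amt | sales.qty | sales.score
gold | 2 | 5 | 40 | 2
green | 3 | 90 | 9 | 3
gray | 30 | 6 | 50 | 30
gray | 30 | 6 | 9 | 30
After SELECT (4 rows):
depts.score
2
3
30
30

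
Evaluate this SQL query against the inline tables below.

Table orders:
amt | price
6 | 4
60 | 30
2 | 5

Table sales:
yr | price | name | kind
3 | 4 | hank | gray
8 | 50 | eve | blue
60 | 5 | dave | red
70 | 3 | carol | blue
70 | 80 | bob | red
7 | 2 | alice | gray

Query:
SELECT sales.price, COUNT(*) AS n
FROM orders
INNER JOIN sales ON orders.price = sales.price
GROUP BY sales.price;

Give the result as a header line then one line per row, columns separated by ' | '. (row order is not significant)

After JOIN sales (2 rows):
orders.amt | orders.price | sales.yr | sales.price | sales.name | sales.kind
6 | 4 | 3 | 4 | hank | gray
2 | 5 | 60 | 5 | dave | red
After GROUP BY (2 rows):
sales.price | n
4 | 1
5 | 1

== RESULT ==
sales.price | n
4 | 1
5 | 1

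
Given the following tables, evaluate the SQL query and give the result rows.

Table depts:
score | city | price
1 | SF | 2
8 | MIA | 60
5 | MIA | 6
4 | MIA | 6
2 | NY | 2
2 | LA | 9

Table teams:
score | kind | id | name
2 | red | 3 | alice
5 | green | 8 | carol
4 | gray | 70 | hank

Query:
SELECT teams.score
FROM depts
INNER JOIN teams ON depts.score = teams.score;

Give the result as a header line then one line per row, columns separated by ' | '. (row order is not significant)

== RESULT ==
teams.score
5
4
2
2

Derivation:
After JOIN teams (4 rows):
depts.score | depts.city | depts.price | teams.score | teams.kind | teams.id | teams.name
5 | MIA | 6 | 5 | green | 8 | carol
4 | MIA | 6 | 4 | gray | 70 | hank
2 | NY | 2 | 2 | red | 3 | alice
2 | LA | 9 | 2 | red | 3 | alice
After SELECT (4 rows):
teams.score
5
4
2
2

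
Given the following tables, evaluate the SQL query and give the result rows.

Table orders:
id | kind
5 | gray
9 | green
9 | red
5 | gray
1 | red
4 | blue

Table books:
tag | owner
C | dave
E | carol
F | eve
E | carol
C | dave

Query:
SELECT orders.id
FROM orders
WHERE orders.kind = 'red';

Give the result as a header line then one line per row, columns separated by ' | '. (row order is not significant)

== RESULT ==
orders.id
9
1

Derivation:
After WHERE (2 rows):
orders.id | orders.kind
9 | red
1 | red
After SELECT (2 rows):
orders.id
9
1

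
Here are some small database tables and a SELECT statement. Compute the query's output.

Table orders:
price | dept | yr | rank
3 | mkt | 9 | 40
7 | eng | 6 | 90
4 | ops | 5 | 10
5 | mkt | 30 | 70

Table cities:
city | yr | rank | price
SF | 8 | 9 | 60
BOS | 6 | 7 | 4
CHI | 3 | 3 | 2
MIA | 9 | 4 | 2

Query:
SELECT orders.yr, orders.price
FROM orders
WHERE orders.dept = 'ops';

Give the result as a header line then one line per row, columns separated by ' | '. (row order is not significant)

== RESULT ==
orders.yr | orders.price
5 | 4

Derivation:
After WHERE (1 rows):
orders.price | orders.dept | orders.yr | orders.rank
4 | ops | 5 | 10
After SELECT (1 rows):
orders.yr | orders.price
5 | 4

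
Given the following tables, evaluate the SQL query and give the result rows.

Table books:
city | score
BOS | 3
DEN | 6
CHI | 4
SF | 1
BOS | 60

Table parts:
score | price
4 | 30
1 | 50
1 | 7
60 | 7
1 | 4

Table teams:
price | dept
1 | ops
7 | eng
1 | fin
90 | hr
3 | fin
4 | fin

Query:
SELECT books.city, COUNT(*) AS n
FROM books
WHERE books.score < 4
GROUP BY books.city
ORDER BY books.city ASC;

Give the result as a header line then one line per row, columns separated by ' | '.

After WHERE (2 rows):
books.city | books.score
BOS | 3
SF | 1
After GROUP BY (2 rows):
books.city | n
BOS | 1
SF | 1
After ORDER BY (2 rows):
books.city | n
BOS | 1
SF | 1

== RESULT ==
books.city | n
BOS | 1
SF | 1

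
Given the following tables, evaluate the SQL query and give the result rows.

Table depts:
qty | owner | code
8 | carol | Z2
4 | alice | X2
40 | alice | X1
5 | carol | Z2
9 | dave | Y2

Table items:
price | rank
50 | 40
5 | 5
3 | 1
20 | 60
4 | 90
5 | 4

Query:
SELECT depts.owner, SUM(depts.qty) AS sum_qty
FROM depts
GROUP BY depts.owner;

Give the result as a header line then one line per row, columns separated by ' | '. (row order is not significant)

After GROUP BY (3 rows):
depts.owner | sum_qty
carol | 13
alice | 44
dave | 9

== RESULT ==
depts.owner | sum_qty
carol | 13
alice | 44
dave | 9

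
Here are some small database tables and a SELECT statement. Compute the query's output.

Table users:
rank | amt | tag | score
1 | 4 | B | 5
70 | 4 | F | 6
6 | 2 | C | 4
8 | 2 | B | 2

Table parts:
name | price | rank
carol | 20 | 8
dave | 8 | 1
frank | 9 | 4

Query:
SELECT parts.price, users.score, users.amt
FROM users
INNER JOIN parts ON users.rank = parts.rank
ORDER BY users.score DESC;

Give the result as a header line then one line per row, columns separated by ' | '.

== RESULT ==
parts.price | users.score | users.amt
8 | 5 | 4
20 | 2 | 2

Derivation:
After JOIN parts (2 rows):
users.rank | users.amt | users.tag | users.score | parts.name | parts.price | parts.rank
1 | 4 | B | 5 | dave | 8 | 1
8 | 2 | B | 2 | carol | 20 | 8
After SELECT (2 rows):
parts.price | users.score | users.amt
8 | 5 | 4
20 | 2 | 2
After ORDER BY (2 rows):
parts.price | users.score | users.amt
8 | 5 | 4
20 | 2 | 2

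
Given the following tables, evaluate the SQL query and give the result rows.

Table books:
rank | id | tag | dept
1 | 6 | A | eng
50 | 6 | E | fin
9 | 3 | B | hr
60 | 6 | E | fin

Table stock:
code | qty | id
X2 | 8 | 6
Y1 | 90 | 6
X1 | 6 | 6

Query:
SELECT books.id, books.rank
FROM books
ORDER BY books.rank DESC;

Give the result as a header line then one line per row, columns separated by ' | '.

== RESULT ==
books.id | books.rank
6 | 60
6 | 50
3 | 9
6 | 1

Derivation:
After SELECT (4 rows):
books.id | books.rank
6 | 1
6 | 50
3 | 9
6 | 60
After ORDER BY (4 rows):
books.id | books.rank
6 | 60
6 | 50
3 | 9
6 | 1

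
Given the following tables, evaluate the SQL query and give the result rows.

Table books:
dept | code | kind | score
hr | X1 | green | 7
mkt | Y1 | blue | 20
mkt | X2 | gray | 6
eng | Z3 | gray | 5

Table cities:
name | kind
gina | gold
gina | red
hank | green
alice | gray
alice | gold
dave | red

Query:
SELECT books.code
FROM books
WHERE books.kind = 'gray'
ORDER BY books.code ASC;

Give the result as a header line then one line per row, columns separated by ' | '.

After WHERE (2 rows):
books.dept | books.code | books.kind | books.score
mkt | X2 | gray | 6
eng | Z3 | gray | 5
After SELECT (2 rows):
books.code
X2
Z3
After ORDER BY (2 rows):
books.code
X2
Z3

== RESULT ==
books.code
X2
Z3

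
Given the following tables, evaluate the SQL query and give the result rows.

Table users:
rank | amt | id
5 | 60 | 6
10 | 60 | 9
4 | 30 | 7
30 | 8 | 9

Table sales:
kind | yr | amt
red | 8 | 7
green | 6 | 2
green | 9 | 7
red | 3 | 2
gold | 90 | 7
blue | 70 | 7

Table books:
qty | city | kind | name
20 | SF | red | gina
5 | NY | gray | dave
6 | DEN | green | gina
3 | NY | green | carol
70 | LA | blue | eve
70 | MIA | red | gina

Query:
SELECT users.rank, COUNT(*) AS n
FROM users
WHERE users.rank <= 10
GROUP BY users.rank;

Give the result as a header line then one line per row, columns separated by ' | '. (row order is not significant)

After WHERE (3 rows):
users.rank | users.amt | users.id
5 | 60 | 6
10 | 60 | 9
4 | 30 | 7
After GROUP BY (3 rows):
users.rank | n
5 | 1
10 | 1
4 | 1

== RESULT ==
users.rank | n
5 | 1
10 | 1
4 | 1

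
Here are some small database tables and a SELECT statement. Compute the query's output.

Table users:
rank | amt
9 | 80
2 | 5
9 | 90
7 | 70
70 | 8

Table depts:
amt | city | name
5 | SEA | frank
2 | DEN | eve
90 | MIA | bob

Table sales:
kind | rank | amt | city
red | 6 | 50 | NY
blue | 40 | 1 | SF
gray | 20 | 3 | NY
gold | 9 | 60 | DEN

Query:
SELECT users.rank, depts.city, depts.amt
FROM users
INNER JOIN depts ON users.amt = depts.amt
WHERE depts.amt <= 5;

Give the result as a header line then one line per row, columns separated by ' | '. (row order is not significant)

After JOIN depts (2 rows):
users.rank | users.amt | depts.amt | depts.city | depts.name
2 | 5 | 5 | SEA | frank
9 | 90 | 90 | MIA | bob
After WHERE (1 rows):
users.rank | users.amt | depts.amt | depts.city | depts.name
2 | 5 | 5 | SEA | frank
After SELECT (1 rows):
users.rank | depts.city | depts.amt
2 | SEA | 5

== RESULT ==
users.rank | depts.city | depts.amt
2 | SEA | 5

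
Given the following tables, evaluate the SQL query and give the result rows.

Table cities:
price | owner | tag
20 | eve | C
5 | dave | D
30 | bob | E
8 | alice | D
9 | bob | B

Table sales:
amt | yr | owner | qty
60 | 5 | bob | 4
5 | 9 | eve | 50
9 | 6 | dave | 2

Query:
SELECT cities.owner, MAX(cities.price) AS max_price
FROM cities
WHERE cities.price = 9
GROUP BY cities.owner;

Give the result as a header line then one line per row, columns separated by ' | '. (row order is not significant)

== RESULT ==
cities.owner | max_price
bob | 9

Derivation:
After WHERE (1 rows):
cities.price | cities.owner | cities.tag
9 | bob | B
After GROUP BY (1 rows):
cities.owner | max_price
bob | 9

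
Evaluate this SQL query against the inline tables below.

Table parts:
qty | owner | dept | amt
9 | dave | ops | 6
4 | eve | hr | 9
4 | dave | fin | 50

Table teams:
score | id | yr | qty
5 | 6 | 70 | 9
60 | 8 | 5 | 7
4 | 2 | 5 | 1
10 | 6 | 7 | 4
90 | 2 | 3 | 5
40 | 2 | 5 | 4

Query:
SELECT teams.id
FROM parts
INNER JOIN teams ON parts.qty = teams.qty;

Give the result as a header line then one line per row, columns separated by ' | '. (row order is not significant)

== RESULT ==
teams.id
6
6
2
6
2

Derivation:
After JOIN teams (5 rows):
parts.qty | parts.owner | parts.dept | parts.amt | teams.score | teams.id | teams.yr | teams.qty
9 | dave | ops | 6 | 5 | 6 | 70 | 9
4 | eve | hr | 9 | 10 | 6 | 7 | 4
4 | eve | hr | 9 | 40 | 2 | 5 | 4
4 | dave | fin | 50 | 10 | 6 | 7 | 4
4 | dave | fin | 50 | 40 | 2 | 5 | 4
After SELECT (5 rows):
teams.id
6
6
2
6
2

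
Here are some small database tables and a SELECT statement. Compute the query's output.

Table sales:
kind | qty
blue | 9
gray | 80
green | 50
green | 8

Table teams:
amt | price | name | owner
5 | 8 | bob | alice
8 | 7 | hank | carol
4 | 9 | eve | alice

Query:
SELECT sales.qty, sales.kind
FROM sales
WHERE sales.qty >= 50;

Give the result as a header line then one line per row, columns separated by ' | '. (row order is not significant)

== RESULT ==
sales.qty | sales.kind
80 | gray
50 | green

Derivation:
After WHERE (2 rows):
sales.kind | sales.qty
gray | 80
green | 50
After SELECT (2 rows):
sales.qty | sales.kind
80 | gray
50 | green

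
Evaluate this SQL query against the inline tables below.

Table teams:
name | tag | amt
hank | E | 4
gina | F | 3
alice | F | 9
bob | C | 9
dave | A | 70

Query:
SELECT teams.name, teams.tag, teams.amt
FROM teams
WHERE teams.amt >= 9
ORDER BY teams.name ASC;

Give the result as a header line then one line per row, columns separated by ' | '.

== RESULT ==
teams.name | teams.tag | teams.amt
alice | F | 9
bob | C | 9
dave | A | 70

Derivation:
After WHERE (3 rows):
teams.name | teams.tag | teams.amt
alice | F | 9
bob | C | 9
dave | A | 70
After SELECT (3 rows):
teams.name | teams.tag | teams.amt
alice | F | 9
bob | C | 9
dave | A | 70
After ORDER BY (3 rows):
teams.name | teams.tag | teams.amt
alice | F | 9
bob | C | 9
dave | A | 70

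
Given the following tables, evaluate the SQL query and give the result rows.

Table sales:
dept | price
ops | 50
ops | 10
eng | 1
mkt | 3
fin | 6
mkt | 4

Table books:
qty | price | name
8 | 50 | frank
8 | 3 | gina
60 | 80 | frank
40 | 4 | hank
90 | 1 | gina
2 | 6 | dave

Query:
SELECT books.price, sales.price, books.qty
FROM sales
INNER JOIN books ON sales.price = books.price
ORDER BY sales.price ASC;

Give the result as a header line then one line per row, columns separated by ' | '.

After JOIN books (5 rows):
sales.dept | sales.price | books.qty | books.price | books.name
ops | 50 | 8 | 50 | frank
eng | 1 | 90 | 1 | gina
mkt | 3 | 8 | 3 | gina
fin | 6 | 2 | 6 | dave
mkt | 4 | 40 | 4 | hank
After SELECT (5 rows):
books.price | sales.price | books.qty
50 | 50 | 8
1 | 1 | 90
3 | 3 | 8
6 | 6 | 2
4 | 4 | 40
After ORDER BY (5 rows):
books.price | sales.price | books.qty
1 | 1 | 90
3 | 3 | 8
4 | 4 | 40
6 | 6 | 2
50 | 50 | 8

== RESULT ==
books.price | sales.price | books.qty
1 | 1 | 90
3 | 3 | 8
4 | 4 | 40
6 | 6 | 2
50 | 50 | 8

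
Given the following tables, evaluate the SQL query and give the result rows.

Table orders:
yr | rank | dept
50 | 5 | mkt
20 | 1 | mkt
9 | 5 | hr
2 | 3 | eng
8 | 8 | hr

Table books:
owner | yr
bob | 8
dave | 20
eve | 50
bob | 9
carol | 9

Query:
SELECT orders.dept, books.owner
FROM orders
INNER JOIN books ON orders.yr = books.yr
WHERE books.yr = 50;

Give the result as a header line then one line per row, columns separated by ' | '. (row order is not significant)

After JOIN books (5 rows):
orders.yr | orders.rank | orders.dept | books.owner | books.yr
50 | 5 | mkt | eve | 50
20 | 1 | mkt | dave | 20
9 | 5 | hr | bob | 9
9 | 5 | hr | carol | 9
8 | 8 | hr | bob | 8
After WHERE (1 rows):
orders.yr | orders.rank | orders.dept | books.owner | books.yr
50 | 5 | mkt | eve | 50
After SELECT (1 rows):
orders.dept | books.owner
mkt | eve

== RESULT ==
orders.dept | books.owner
mkt | eve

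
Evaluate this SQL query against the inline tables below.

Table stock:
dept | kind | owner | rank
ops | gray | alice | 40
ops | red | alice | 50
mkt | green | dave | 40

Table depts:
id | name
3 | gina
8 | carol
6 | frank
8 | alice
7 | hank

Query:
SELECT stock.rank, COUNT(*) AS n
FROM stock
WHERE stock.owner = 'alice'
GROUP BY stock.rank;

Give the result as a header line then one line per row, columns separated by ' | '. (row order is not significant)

== RESULT ==
stock.rank | n
40 | 1
50 | 1

Derivation:
After WHERE (2 rows):
stock.dept | stock.kind | stock.owner | stock.rank
ops | gray | alice | 40
ops | red | alice | 50
After GROUP BY (2 rows):
stock.rank | n
40 | 1
50 | 1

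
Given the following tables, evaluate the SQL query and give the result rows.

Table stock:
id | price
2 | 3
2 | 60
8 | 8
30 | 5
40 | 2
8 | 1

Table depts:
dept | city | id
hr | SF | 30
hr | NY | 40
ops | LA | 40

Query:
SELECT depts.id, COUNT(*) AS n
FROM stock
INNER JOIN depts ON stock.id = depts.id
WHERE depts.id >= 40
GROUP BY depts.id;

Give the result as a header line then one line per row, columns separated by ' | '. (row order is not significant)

After JOIN depts (3 rows):
stock.id | stock.price | depts.dept | depts.city | depts.id
30 | 5 | hr | SF | 30
40 | 2 | hr | NY | 40
40 | 2 | ops | LA | 40
After WHERE (2 rows):
stock.id | stock.price | depts.dept | depts.city | depts.id
40 | 2 | hr | NY | 40
40 | 2 | ops | LA | 40
After GROUP BY (1 rows):
depts.id | n
40 | 2

== RESULT ==
depts.id | n
40 | 2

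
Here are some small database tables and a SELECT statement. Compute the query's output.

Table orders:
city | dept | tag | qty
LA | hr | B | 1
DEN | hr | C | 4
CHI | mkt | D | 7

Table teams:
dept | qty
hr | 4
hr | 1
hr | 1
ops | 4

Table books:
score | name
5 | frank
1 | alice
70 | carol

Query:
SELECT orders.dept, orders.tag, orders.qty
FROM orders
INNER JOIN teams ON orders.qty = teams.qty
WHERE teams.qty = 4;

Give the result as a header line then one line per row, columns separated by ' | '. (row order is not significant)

== RESULT ==
orders.dept | orders.tag | orders.qty
hr | C | 4
hr | C | 4

Derivation:
After JOIN teams (4 rows):
orders.city | orders.dept | orders.tag | orders.qty | teams.dept | teams.qty
LA | hr | B | 1 | hr | 1
LA | hr | B | 1 | hr | 1
DEN | hr | C | 4 | hr | 4
DEN | hr | C | 4 | ops | 4
After WHERE (2 rows):
orders.city | orders.dept | orders.tag | orders.qty | teams.dept | teams.qty
DEN | hr | C | 4 | hr | 4
DEN | hr | C | 4 | ops | 4
After SELECT (2 rows):
orders.dept | orders.tag | orders.qty
hr | C | 4
hr | C | 4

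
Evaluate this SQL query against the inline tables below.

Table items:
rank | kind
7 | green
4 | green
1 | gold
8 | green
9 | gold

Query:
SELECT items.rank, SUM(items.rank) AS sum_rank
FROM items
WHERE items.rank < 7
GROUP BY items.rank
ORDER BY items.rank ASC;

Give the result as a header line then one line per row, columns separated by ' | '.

== RESULT ==
items.rank | sum_rank
1 | 1
4 | 4

Derivation:
After WHERE (2 rows):
items.rank | items.kind
4 | green
1 | gold
After GROUP BY (2 rows):
items.rank | sum_rank
4 | 4
1 | 1
After ORDER BY (2 rows):
items.rank | sum_rank
1 | 1
4 | 4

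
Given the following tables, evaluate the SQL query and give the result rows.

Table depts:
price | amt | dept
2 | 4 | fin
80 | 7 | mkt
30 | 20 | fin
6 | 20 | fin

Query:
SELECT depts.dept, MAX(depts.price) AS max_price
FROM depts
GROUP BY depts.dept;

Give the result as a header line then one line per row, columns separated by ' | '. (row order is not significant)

== RESULT ==
depts.dept | max_price
fin | 30
mkt | 80

Derivation:
After GROUP BY (2 rows):
depts.dept | max_price
fin | 30
mkt | 80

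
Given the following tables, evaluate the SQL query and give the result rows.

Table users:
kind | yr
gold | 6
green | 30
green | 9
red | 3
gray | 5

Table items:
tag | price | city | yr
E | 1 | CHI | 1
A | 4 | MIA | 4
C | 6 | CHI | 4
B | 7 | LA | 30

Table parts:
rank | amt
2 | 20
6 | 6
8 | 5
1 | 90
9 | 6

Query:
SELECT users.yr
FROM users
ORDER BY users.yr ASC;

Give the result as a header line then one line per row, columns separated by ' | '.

== RESULT ==
users.yr
3
5
6
9
30

Derivation:
After SELECT (5 rows):
users.yr
6
30
9
3
5
After ORDER BY (5 rows):
users.yr
3
5
6
9
30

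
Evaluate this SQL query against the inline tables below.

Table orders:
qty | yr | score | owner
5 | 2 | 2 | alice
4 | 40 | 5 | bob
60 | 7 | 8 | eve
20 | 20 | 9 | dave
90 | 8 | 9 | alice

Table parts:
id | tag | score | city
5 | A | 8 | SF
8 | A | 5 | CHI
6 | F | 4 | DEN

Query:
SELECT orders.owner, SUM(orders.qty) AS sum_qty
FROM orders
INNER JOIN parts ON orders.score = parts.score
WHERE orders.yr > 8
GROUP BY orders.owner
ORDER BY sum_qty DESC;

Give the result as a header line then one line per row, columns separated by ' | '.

== RESULT ==
orders.owner | sum_qty
bob | 4

Derivation:
After JOIN parts (2 rows):
orders.qty | orders.yr | orders.score | orders.owner | parts.id | parts.tag | parts.score | parts.city
4 | 40 | 5 | bob | 8 | A | 5 | CHI
60 | 7 | 8 | eve | 5 | A | 8 | SF
After WHERE (1 rows):
orders.qty | orders.yr | orders.score | orders.owner | parts.id | parts.tag | parts.score | parts.city
4 | 40 | 5 | bob | 8 | A | 5 | CHI
After GROUP BY (1 rows):
orders.owner | sum_qty
bob | 4
After ORDER BY (1 rows):
orders.owner | sum_qty
bob | 4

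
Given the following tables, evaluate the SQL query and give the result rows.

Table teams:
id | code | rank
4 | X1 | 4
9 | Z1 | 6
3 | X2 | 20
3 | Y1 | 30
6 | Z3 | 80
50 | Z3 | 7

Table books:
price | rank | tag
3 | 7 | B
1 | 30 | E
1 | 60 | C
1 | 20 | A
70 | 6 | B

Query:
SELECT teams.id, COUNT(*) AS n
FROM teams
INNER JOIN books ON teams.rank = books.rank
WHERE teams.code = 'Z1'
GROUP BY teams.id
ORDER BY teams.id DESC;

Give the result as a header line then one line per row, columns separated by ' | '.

After JOIN books (4 rows):
teams.id | teams.code | teams.rank | books.price | books.rank | books.tag
9 | Z1 | 6 | 70 | 6 | B
3 | X2 | 20 | 1 | 20 | A
3 | Y1 | 30 | 1 | 30 | E
50 | Z3 | 7 | 3 | 7 | B
After WHERE (1 rows):
teams.id | teams.code | teams.rank | books.price | books.rank | books.tag
9 | Z1 | 6 | 70 | 6 | B
After GROUP BY (1 rows):
teams.id | n
9 | 1
After ORDER BY (1 rows):
teams.id | n
9 | 1

== RESULT ==
teams.id | n
9 | 1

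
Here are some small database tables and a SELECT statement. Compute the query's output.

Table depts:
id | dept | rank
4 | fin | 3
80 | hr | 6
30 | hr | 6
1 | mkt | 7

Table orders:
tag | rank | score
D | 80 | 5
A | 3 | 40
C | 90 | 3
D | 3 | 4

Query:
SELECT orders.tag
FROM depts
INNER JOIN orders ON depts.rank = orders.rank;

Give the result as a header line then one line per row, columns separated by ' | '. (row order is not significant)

== RESULT ==
orders.tag
A
D

Derivation:
After JOIN orders (2 rows):
depts.id | depts.dept | depts.rank | orders.tag | orders.rank | orders.score
4 | fin | 3 | A | 3 | 40
4 | fin | 3 | D | 3 | 4
After SELECT (2 rows):
orders.tag
A
D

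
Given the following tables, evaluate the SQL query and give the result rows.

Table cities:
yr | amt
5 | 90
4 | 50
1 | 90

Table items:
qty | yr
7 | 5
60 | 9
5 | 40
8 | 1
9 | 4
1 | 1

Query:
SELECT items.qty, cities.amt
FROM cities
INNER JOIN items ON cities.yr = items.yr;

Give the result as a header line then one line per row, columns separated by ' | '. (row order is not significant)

After JOIN items (4 rows):
cities.yr | cities.amt | items.qty | items.yr
5 | 90 | 7 | 5
4 | 50 | 9 | 4
1 | 90 | 8 | 1
1 | 90 | 1 | 1
After SELECT (4 rows):
items.qty | cities.amt
7 | 90
9 | 50
8 | 90
1 | 90

== RESULT ==
items.qty | cities.amt
7 | 90
9 | 50
8 | 90
1 | 90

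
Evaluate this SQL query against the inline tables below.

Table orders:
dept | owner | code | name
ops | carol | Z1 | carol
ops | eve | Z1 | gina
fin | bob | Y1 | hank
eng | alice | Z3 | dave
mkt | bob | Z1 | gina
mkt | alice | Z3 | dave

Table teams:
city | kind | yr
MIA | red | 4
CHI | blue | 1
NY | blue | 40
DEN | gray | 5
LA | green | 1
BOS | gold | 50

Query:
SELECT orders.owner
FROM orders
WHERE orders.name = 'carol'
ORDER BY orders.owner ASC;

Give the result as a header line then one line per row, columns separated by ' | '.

After WHERE (1 rows):
orders.dept | orders.owner | orders.code | orders.name
ops | carol | Z1 | carol
After SELECT (1 rows):
orders.owner
carol
After ORDER BY (1 rows):
orders.owner
carol

== RESULT ==
orders.owner
carol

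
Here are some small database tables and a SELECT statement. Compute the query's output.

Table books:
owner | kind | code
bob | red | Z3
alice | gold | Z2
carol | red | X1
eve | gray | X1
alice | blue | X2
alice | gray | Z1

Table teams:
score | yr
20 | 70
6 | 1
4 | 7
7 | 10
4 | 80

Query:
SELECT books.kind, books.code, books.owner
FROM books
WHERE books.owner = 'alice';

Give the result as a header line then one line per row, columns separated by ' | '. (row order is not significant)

After WHERE (3 rows):
books.owner | books.kind | books.code
alice | gold | Z2
alice | blue | X2
alice | gray | Z1
After SELECT (3 rows):
books.kind | books.code | books.owner
gold | Z2 | alice
blue | X2 | alice
gray | Z1 | alice

== RESULT ==
books.kind | books.code | books.owner
gold | Z2 | alice
blue | X2 | alice
gray | Z1 | alice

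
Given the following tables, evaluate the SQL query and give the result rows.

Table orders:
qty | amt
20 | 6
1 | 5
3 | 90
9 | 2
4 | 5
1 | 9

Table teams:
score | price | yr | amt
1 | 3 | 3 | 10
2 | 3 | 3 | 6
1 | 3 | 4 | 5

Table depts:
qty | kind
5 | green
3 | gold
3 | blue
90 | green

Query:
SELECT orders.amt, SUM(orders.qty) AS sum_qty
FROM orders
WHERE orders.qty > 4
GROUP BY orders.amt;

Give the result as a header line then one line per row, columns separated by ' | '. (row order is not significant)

After WHERE (2 rows):
orders.qty | orders.amt
20 | 6
9 | 2
After GROUP BY (2 rows):
orders.amt | sum_qty
6 | 20
2 | 9

== RESULT ==
orders.amt | sum_qty
6 | 20
2 | 9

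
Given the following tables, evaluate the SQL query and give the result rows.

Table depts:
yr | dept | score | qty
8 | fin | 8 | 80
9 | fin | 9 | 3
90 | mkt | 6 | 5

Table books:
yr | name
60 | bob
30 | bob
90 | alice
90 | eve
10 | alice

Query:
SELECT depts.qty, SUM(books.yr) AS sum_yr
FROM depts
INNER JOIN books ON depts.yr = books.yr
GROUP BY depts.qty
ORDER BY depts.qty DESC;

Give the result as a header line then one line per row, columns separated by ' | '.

After JOIN books (2 rows):
depts.yr | depts.dept | depts.score | depts.qty | books.yr | books.name
90 | mkt | 6 | 5 | 90 | alice
90 | mkt | 6 | 5 | 90 | eve
After GROUP BY (1 rows):
depts.qty | sum_yr
5 | 180
After ORDER BY (1 rows):
depts.qty | sum_yr
5 | 180

== RESULT ==
depts.qty | sum_yr
5 | 180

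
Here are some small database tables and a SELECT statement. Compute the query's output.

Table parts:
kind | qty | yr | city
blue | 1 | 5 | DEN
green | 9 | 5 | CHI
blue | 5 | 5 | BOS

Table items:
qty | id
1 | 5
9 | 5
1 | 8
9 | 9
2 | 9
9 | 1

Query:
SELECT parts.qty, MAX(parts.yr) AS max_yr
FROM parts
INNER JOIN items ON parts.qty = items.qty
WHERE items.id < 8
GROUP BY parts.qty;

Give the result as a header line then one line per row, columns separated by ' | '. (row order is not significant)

After JOIN items (5 rows):
parts.kind | parts.qty | parts.yr | parts.city | items.qty | items.id
blue | 1 | 5 | DEN | 1 | 5
blue | 1 | 5 | DEN | 1 | 8
green | 9 | 5 | CHI | 9 | 5
green | 9 | 5 | CHI | 9 | 9
green | 9 | 5 | CHI | 9 | 1
After WHERE (3 rows):
parts.kind | parts.qty | parts.yr | parts.city | items.qty | items.id
blue | 1 | 5 | DEN | 1 | 5
green | 9 | 5 | CHI | 9 | 5
green | 9 | 5 | CHI | 9 | 1
After GROUP BY (2 rows):
parts.qty | max_yr
1 | 5
9 | 5

== RESULT ==
parts.qty | max_yr
1 | 5
9 | 5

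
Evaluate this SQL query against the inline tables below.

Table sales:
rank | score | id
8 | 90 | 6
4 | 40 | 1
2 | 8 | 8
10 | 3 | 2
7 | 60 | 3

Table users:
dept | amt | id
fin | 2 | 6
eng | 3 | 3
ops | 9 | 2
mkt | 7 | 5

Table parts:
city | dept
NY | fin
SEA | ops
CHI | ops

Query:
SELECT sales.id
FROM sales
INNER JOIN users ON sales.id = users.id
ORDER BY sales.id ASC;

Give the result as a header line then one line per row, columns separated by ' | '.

== RESULT ==
sales.id
2
3
6

Derivation:
After JOIN users (3 rows):
sales.rank | sales.score | sales.id | users.dept | users.amt | users.id
8 | 90 | 6 | fin | 2 | 6
10 | 3 | 2 | ops | 9 | 2
7 | 60 | 3 | eng | 3 | 3
After SELECT (3 rows):
sales.id
6
2
3
After ORDER BY (3 rows):
sales.id
2
3
6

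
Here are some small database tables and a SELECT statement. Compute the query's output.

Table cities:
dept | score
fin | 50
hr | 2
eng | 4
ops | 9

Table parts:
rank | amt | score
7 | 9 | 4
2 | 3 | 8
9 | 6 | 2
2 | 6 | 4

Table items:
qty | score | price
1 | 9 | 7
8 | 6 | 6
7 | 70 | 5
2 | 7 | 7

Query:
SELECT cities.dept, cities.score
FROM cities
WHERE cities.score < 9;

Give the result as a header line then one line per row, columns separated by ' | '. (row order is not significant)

After WHERE (2 rows):
cities.dept | cities.score
hr | 2
eng | 4
After SELECT (2 rows):
cities.dept | cities.score
hr | 2
eng | 4

== RESULT ==
cities.dept | cities.score
hr | 2
eng | 4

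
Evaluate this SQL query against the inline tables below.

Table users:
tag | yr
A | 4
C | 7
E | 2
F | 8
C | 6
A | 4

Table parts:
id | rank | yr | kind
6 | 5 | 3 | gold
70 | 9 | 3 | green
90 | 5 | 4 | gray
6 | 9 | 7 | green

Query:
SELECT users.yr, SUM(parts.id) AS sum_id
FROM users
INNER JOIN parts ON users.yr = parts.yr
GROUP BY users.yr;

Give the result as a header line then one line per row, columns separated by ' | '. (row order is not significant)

== RESULT ==
users.yr | sum_id
4 | 180
7 | 6

Derivation:
After JOIN parts (3 rows):
users.tag | users.yr | parts.id | parts.rank | parts.yr | parts.kind
A | 4 | 90 | 5 | 4 | gray
C | 7 | 6 | 9 | 7 | green
A | 4 | 90 | 5 | 4 | gray
After GROUP BY (2 rows):
users.yr | sum_id
4 | 180
7 | 6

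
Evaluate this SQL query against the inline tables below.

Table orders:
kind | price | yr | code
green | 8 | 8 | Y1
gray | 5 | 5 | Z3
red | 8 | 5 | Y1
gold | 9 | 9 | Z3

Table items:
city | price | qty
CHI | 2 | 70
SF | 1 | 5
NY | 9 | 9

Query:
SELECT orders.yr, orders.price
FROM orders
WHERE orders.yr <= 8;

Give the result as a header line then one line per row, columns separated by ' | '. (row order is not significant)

After WHERE (3 rows):
orders.kind | orders.price | orders.yr | orders.code
green | 8 | 8 | Y1
gray | 5 | 5 | Z3
red | 8 | 5 | Y1
After SELECT (3 rows):
orders.yr | orders.price
8 | 8
5 | 5
5 | 8

== RESULT ==
orders.yr | orders.price
8 | 8
5 | 5
5 | 8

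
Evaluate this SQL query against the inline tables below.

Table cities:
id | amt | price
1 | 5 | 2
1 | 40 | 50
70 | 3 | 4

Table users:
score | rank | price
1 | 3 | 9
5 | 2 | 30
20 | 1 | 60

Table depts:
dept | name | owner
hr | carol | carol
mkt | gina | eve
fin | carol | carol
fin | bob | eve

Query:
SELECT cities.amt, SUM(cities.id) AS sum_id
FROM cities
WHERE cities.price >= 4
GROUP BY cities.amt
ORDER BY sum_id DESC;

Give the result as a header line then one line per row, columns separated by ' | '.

After WHERE (2 rows):
cities.id | cities.amt | cities.price
1 | 40 | 50
70 | 3 | 4
After GROUP BY (2 rows):
cities.amt | sum_id
40 | 1
3 | 70
After ORDER BY (2 rows):
cities.amt | sum_id
3 | 70
40 | 1

== RESULT ==
cities.amt | sum_id
3 | 70
40 | 1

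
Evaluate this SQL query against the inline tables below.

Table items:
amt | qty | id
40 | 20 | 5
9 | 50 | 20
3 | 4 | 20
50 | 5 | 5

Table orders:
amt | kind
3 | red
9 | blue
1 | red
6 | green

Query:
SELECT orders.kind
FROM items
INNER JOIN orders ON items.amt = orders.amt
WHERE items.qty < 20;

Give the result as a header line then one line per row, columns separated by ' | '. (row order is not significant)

After JOIN orders (2 rows):
items.amt | items.qty | items.id | orders.amt | orders.kind
9 | 50 | 20 | 9 | blue
3 | 4 | 20 | 3 | red
After WHERE (1 rows):
items.amt | items.qty | items.id | orders.amt | orders.kind
3 | 4 | 20 | 3 | red
After SELECT (1 rows):
orders.kind
red

== RESULT ==
orders.kind
red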